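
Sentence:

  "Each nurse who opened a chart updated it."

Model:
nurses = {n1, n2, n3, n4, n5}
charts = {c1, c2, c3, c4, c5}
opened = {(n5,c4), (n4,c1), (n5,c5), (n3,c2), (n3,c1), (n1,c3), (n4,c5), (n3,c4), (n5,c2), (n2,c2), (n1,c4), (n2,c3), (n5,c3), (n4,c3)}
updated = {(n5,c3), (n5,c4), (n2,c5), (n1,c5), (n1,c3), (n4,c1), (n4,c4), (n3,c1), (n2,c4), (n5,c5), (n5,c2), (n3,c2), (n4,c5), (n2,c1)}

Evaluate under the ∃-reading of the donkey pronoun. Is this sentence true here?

False

"it" takes "a chart" as antecedent — a donkey pronoun bound across the clause boundary.
Weak reading: every nurse n with some opened-chart has at least one opened-chart c such that updated(n,c).
Per nurse: n1:✓  n2:✗  n3:✓  n4:✓  n5:✓
n2 has no witness among its opened-charts.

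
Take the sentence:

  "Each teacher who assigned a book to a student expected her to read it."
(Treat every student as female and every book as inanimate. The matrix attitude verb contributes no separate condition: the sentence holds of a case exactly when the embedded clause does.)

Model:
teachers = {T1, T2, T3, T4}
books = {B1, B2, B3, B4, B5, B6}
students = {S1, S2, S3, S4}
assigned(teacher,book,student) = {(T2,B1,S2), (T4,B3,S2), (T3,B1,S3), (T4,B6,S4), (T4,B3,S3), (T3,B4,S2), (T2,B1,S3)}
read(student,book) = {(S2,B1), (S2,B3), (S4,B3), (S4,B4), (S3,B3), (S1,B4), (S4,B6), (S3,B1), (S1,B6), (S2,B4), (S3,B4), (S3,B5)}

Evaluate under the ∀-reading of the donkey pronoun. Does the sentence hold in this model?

"her" takes "a student" as antecedent and "it" takes "a book"; both are donkey pronouns co-varying with the restrictor.
Strong reading: for every (t,b,s) with assigned(t,b,s), read(s,b).
Restrictor triples: (T2,B1,S2)→read(S2,B1) ✓  (T2,B1,S3)→read(S3,B1) ✓  (T3,B1,S3)→read(S3,B1) ✓  (T3,B4,S2)→read(S2,B4) ✓  (T4,B3,S2)→read(S2,B3) ✓  (T4,B3,S3)→read(S3,B3) ✓  (T4,B6,S4)→read(S4,B6) ✓
Every restrictor triple satisfies the scope.

True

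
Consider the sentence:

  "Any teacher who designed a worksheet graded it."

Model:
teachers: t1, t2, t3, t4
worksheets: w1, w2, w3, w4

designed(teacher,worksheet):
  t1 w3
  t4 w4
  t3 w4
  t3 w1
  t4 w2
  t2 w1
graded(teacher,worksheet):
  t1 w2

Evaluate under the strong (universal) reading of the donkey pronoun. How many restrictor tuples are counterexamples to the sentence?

6

"it" takes "a worksheet" as antecedent — a donkey pronoun bound across the clause boundary.
Strong reading: for every (t,w) with designed(t,w), graded(t,w).
Restrictor pairs: (t1,w3) ✗  (t2,w1) ✗  (t3,w1) ✗  (t3,w4) ✗  (t4,w2) ✗  (t4,w4) ✗
Counterexamples (restrictor pairs failing the scope): 6.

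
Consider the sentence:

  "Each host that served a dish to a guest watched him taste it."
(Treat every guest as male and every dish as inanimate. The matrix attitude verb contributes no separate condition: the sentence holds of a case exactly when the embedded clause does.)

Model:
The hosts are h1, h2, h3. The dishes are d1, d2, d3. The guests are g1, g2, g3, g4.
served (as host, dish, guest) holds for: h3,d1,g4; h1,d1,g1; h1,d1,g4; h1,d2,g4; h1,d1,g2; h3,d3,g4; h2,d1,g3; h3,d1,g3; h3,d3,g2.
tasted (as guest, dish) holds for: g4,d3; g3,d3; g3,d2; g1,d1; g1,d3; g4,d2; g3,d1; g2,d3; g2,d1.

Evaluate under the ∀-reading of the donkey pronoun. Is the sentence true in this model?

"him" takes "a guest" as antecedent and "it" takes "a dish"; both are donkey pronouns co-varying with the restrictor.
Strong reading: for every (h,d,g) with served(h,d,g), tasted(g,d).
Restrictor triples: (h1,d1,g1)→tasted(g1,d1) ✓  (h1,d1,g2)→tasted(g2,d1) ✓  (h1,d1,g4)→tasted(g4,d1) ✗  (h1,d2,g4)→tasted(g4,d2) ✓  (h2,d1,g3)→tasted(g3,d1) ✓  (h3,d1,g3)→tasted(g3,d1) ✓  (h3,d1,g4)→tasted(g4,d1) ✗  (h3,d3,g2)→tasted(g2,d3) ✓  (h3,d3,g4)→tasted(g4,d3) ✓
Counterexample: (h1,d1,g4) — tasted(g4,d1) does not hold.

False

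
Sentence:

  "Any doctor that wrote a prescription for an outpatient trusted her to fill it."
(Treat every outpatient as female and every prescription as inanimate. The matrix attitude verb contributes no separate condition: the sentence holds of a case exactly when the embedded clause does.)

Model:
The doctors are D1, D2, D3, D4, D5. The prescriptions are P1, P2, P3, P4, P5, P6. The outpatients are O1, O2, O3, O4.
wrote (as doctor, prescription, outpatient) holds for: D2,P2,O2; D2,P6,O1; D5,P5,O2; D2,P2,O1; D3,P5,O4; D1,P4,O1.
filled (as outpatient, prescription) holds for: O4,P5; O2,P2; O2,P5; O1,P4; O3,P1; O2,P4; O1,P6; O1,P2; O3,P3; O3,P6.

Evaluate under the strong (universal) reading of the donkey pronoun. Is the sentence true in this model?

"her" takes "an outpatient" as antecedent and "it" takes "a prescription"; both are donkey pronouns co-varying with the restrictor.
Strong reading: for every (d,p,o) with wrote(d,p,o), filled(o,p).
Restrictor triples: (D1,P4,O1)→filled(O1,P4) ✓  (D2,P2,O1)→filled(O1,P2) ✓  (D2,P2,O2)→filled(O2,P2) ✓  (D2,P6,O1)→filled(O1,P6) ✓  (D3,P5,O4)→filled(O4,P5) ✓  (D5,P5,O2)→filled(O2,P5) ✓
Every restrictor triple satisfies the scope.

True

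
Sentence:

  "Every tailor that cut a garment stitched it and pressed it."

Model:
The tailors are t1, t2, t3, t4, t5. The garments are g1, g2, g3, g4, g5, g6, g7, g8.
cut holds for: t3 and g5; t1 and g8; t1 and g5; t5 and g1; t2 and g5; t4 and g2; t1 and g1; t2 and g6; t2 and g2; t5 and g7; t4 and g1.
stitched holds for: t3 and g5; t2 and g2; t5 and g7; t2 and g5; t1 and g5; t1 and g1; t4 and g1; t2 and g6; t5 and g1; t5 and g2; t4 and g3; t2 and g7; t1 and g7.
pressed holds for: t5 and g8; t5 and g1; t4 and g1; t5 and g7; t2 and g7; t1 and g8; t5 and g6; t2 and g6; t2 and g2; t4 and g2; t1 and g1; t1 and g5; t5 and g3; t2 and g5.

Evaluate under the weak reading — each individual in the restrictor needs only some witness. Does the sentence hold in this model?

"it" takes "a garment" as antecedent — a donkey pronoun bound across the clause boundary.
Weak reading: every tailor t with some cut-garment has at least one cut-garment g such that stitched(t,g) ∧ pressed(t,g).
Per tailor: t1:✓  t2:✓  t3:✗  t4:✓  t5:✓
t3 has no witness among its cut-garments.

False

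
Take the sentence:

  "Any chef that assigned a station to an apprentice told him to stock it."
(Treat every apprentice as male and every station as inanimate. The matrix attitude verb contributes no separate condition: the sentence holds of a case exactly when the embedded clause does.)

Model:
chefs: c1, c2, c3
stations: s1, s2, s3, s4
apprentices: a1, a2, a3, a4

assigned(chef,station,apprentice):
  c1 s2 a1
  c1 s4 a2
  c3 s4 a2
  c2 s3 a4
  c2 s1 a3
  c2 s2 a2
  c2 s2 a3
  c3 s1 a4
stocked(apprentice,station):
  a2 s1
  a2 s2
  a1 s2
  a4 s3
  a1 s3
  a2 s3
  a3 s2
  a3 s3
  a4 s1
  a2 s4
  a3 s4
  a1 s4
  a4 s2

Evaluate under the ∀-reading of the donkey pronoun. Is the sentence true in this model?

"him" takes "an apprentice" as antecedent and "it" takes "a station"; both are donkey pronouns co-varying with the restrictor.
Strong reading: for every (c,s,a) with assigned(c,s,a), stocked(a,s).
Restrictor triples: (c1,s2,a1)→stocked(a1,s2) ✓  (c1,s4,a2)→stocked(a2,s4) ✓  (c2,s1,a3)→stocked(a3,s1) ✗  (c2,s2,a2)→stocked(a2,s2) ✓  (c2,s2,a3)→stocked(a3,s2) ✓  (c2,s3,a4)→stocked(a4,s3) ✓  (c3,s1,a4)→stocked(a4,s1) ✓  (c3,s4,a2)→stocked(a2,s4) ✓
Counterexample: (c2,s1,a3) — stocked(a3,s1) does not hold.

False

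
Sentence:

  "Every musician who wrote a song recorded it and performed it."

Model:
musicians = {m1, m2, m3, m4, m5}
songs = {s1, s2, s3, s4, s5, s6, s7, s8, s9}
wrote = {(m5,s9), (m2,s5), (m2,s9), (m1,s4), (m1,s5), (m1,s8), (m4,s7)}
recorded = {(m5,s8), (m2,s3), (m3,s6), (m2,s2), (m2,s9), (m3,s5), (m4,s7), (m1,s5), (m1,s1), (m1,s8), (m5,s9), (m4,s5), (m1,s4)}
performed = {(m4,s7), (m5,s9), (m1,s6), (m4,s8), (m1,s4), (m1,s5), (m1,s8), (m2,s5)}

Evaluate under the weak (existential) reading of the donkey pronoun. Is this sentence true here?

False

"it" takes "a song" as antecedent — a donkey pronoun bound across the clause boundary.
Weak reading: every musician m with some wrote-song has at least one wrote-song s such that recorded(m,s) ∧ performed(m,s).
Per musician: m1:✓  m2:✗  m4:✓  m5:✓
m2 has no witness among its wrote-songs.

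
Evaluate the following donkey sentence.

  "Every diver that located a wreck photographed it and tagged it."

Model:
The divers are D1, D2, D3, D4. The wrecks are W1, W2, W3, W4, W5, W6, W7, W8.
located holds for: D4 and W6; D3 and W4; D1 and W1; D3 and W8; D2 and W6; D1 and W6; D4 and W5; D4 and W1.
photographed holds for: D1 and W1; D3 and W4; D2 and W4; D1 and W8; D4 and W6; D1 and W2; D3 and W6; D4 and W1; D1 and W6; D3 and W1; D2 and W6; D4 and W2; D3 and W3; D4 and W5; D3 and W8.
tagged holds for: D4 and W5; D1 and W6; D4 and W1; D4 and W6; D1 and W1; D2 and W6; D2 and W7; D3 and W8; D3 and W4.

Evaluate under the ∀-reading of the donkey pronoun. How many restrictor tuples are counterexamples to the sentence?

"it" takes "a wreck" as antecedent — a donkey pronoun bound across the clause boundary.
Strong reading: for every (d,w) with located(d,w), photographed(d,w) ∧ tagged(d,w).
Restrictor pairs: (D1,W1) ✓  (D1,W6) ✓  (D2,W6) ✓  (D3,W4) ✓  (D3,W8) ✓  (D4,W1) ✓  (D4,W5) ✓  (D4,W6) ✓
Counterexamples (restrictor pairs failing the scope): 0.

0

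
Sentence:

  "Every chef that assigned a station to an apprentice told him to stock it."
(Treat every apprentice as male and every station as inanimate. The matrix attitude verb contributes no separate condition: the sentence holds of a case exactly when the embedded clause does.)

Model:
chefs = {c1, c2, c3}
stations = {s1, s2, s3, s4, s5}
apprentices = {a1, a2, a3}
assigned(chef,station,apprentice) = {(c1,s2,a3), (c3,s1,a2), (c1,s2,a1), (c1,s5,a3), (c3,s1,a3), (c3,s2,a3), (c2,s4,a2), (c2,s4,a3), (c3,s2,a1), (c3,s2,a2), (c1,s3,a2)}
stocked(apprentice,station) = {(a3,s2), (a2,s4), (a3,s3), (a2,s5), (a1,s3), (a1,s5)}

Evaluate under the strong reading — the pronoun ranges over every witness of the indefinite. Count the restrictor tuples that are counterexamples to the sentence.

"him" takes "an apprentice" as antecedent and "it" takes "a station"; both are donkey pronouns co-varying with the restrictor.
Strong reading: for every (c,s,a) with assigned(c,s,a), stocked(a,s).
Restrictor triples: (c1,s2,a1)→stocked(a1,s2) ✗  (c1,s2,a3)→stocked(a3,s2) ✓  (c1,s3,a2)→stocked(a2,s3) ✗  (c1,s5,a3)→stocked(a3,s5) ✗  (c2,s4,a2)→stocked(a2,s4) ✓  (c2,s4,a3)→stocked(a3,s4) ✗  (c3,s1,a2)→stocked(a2,s1) ✗  (c3,s1,a3)→stocked(a3,s1) ✗  (c3,s2,a1)→stocked(a1,s2) ✗  (c3,s2,a2)→stocked(a2,s2) ✗  (c3,s2,a3)→stocked(a3,s2) ✓
Counterexamples (restrictor triples failing the scope): 8.

8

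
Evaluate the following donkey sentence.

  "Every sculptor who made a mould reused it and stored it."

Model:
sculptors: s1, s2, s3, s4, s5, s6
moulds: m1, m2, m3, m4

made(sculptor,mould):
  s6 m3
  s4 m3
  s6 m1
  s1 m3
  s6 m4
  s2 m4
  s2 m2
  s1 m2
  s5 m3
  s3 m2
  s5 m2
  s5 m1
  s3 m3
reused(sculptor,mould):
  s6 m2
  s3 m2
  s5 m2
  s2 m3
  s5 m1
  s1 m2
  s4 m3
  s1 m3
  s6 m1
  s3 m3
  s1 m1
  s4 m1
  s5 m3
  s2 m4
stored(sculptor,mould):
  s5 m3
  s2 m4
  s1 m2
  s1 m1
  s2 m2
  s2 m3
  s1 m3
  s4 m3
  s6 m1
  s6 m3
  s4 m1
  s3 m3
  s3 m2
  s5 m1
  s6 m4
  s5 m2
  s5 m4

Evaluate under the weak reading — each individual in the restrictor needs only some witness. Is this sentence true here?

True

"it" takes "a mould" as antecedent — a donkey pronoun bound across the clause boundary.
Weak reading: every sculptor s with some made-mould has at least one made-mould m such that reused(s,m) ∧ stored(s,m).
Per sculptor: s1:✓  s2:✓  s3:✓  s4:✓  s5:✓  s6:✓
Every sculptor in the restrictor has a witness.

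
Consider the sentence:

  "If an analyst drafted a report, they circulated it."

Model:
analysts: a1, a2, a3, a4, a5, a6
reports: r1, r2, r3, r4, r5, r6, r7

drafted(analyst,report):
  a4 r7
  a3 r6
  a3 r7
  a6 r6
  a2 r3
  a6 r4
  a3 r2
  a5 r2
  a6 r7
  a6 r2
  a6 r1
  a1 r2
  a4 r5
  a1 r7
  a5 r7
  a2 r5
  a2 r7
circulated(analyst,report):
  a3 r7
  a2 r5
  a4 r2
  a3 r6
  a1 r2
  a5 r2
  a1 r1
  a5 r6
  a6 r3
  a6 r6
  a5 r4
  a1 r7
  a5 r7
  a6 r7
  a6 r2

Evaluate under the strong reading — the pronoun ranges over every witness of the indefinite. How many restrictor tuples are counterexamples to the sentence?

"it" takes "a report" as antecedent — a donkey pronoun bound across the clause boundary.
Strong reading: for every (a,r) with drafted(a,r), circulated(a,r).
Restrictor pairs: (a1,r2) ✓  (a1,r7) ✓  (a2,r3) ✗  (a2,r5) ✓  (a2,r7) ✗  (a3,r2) ✗  (a3,r6) ✓  (a3,r7) ✓  (a4,r5) ✗  (a4,r7) ✗  (a5,r2) ✓  (a5,r7) ✓  (a6,r1) ✗  (a6,r2) ✓  (a6,r4) ✗  (a6,r6) ✓  (a6,r7) ✓
Counterexamples (restrictor pairs failing the scope): 7.

7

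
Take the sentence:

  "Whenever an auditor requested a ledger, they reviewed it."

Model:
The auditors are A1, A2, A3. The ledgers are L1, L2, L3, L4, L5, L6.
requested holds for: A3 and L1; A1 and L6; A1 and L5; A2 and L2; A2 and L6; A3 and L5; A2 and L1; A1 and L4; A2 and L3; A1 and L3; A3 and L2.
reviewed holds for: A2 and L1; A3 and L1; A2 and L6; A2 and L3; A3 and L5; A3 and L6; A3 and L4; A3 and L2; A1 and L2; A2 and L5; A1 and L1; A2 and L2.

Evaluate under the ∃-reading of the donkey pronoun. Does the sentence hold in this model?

False

"it" takes "a ledger" as antecedent — a donkey pronoun bound across the clause boundary.
Weak reading: every auditor a with some requested-ledger has at least one requested-ledger l such that reviewed(a,l).
Per auditor: A1:✗  A2:✓  A3:✓
A1 has no witness among its requested-ledgers.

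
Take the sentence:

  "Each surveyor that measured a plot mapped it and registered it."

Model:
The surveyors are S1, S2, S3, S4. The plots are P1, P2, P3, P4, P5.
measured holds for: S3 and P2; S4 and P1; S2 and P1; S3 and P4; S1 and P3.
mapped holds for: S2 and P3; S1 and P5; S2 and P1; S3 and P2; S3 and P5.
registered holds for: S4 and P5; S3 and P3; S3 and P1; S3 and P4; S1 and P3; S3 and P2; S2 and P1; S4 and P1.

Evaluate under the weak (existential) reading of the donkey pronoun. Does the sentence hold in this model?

"it" takes "a plot" as antecedent — a donkey pronoun bound across the clause boundary.
Weak reading: every surveyor s with some measured-plot has at least one measured-plot p such that mapped(s,p) ∧ registered(s,p).
Per surveyor: S1:✗  S2:✓  S3:✓  S4:✗
S1 has no witness among its measured-plots.

False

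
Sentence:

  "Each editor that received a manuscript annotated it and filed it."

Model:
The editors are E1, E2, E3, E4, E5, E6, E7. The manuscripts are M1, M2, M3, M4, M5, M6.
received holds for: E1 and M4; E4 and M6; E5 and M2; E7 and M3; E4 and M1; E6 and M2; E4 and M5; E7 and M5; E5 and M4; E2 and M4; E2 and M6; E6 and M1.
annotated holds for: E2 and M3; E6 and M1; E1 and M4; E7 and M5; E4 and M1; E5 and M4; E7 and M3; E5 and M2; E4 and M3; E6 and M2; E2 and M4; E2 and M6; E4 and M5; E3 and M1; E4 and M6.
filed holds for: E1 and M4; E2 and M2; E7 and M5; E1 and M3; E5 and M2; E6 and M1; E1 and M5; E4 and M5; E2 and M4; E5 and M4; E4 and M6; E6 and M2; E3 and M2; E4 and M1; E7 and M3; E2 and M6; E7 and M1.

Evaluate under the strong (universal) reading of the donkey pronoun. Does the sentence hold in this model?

"it" takes "a manuscript" as antecedent — a donkey pronoun bound across the clause boundary.
Strong reading: for every (e,m) with received(e,m), annotated(e,m) ∧ filed(e,m).
Restrictor pairs: (E1,M4) ✓  (E2,M4) ✓  (E2,M6) ✓  (E4,M1) ✓  (E4,M5) ✓  (E4,M6) ✓  (E5,M2) ✓  (E5,M4) ✓  (E6,M1) ✓  (E6,M2) ✓  (E7,M3) ✓  (E7,M5) ✓
Every restrictor pair satisfies the scope.

True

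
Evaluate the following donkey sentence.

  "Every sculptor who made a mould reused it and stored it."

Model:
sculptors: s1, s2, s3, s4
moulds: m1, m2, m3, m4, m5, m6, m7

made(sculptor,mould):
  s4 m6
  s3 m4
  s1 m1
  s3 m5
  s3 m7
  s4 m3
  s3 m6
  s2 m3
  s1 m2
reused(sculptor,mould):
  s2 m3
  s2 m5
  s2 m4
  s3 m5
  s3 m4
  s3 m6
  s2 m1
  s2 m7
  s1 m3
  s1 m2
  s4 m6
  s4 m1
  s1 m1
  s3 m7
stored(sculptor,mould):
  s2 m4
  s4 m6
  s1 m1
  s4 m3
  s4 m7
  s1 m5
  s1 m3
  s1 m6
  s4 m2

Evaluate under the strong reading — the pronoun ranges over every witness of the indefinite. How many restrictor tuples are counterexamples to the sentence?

7

"it" takes "a mould" as antecedent — a donkey pronoun bound across the clause boundary.
Strong reading: for every (s,m) with made(s,m), reused(s,m) ∧ stored(s,m).
Restrictor pairs: (s1,m1) ✓  (s1,m2) ✗  (s2,m3) ✗  (s3,m4) ✗  (s3,m5) ✗  (s3,m6) ✗  (s3,m7) ✗  (s4,m3) ✗  (s4,m6) ✓
Counterexamples (restrictor pairs failing the scope): 7.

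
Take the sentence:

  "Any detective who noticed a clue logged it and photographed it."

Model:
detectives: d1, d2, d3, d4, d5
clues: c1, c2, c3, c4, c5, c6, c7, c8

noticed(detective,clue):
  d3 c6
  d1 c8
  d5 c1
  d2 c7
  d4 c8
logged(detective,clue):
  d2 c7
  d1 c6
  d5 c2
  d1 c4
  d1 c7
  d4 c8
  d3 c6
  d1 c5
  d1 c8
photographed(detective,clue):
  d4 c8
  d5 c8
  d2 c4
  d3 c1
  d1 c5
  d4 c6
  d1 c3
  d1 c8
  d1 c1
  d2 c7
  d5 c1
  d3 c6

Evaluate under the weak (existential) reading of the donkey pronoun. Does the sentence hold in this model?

False

"it" takes "a clue" as antecedent — a donkey pronoun bound across the clause boundary.
Weak reading: every detective d with some noticed-clue has at least one noticed-clue c such that logged(d,c) ∧ photographed(d,c).
Per detective: d1:✓  d2:✓  d3:✓  d4:✓  d5:✗
d5 has no witness among its noticed-clues.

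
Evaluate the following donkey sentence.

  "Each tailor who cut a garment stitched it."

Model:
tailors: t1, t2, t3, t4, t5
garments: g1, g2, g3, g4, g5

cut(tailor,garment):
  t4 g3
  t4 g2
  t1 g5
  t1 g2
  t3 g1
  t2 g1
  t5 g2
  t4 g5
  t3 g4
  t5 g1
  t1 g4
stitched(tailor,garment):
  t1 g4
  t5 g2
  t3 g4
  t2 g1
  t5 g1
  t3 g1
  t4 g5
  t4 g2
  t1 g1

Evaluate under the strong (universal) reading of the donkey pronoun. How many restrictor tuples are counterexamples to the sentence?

3

"it" takes "a garment" as antecedent — a donkey pronoun bound across the clause boundary.
Strong reading: for every (t,g) with cut(t,g), stitched(t,g).
Restrictor pairs: (t1,g2) ✗  (t1,g4) ✓  (t1,g5) ✗  (t2,g1) ✓  (t3,g1) ✓  (t3,g4) ✓  (t4,g2) ✓  (t4,g3) ✗  (t4,g5) ✓  (t5,g1) ✓  (t5,g2) ✓
Counterexamples (restrictor pairs failing the scope): 3.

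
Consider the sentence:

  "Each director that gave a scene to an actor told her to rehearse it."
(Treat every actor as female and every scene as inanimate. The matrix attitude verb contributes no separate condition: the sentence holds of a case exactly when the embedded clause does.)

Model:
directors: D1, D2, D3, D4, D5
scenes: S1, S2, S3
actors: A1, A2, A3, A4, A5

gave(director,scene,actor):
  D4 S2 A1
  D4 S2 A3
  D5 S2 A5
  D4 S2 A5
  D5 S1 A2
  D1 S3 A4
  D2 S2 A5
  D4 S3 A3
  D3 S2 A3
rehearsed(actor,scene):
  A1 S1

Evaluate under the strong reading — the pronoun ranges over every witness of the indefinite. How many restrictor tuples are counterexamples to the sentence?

"her" takes "an actor" as antecedent and "it" takes "a scene"; both are donkey pronouns co-varying with the restrictor.
Strong reading: for every (d,s,a) with gave(d,s,a), rehearsed(a,s).
Restrictor triples: (D1,S3,A4)→rehearsed(A4,S3) ✗  (D2,S2,A5)→rehearsed(A5,S2) ✗  (D3,S2,A3)→rehearsed(A3,S2) ✗  (D4,S2,A1)→rehearsed(A1,S2) ✗  (D4,S2,A3)→rehearsed(A3,S2) ✗  (D4,S2,A5)→rehearsed(A5,S2) ✗  (D4,S3,A3)→rehearsed(A3,S3) ✗  (D5,S1,A2)→rehearsed(A2,S1) ✗  (D5,S2,A5)→rehearsed(A5,S2) ✗
Counterexamples (restrictor triples failing the scope): 9.

9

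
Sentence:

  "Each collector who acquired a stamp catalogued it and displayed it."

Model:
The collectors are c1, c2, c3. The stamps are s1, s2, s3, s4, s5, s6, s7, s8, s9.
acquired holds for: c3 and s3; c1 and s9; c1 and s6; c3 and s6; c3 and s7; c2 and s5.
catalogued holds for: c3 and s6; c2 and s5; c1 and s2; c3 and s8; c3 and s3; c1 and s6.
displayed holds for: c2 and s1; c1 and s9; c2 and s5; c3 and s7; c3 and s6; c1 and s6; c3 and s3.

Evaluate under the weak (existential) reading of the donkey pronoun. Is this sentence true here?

"it" takes "a stamp" as antecedent — a donkey pronoun bound across the clause boundary.
Weak reading: every collector c with some acquired-stamp has at least one acquired-stamp s such that catalogued(c,s) ∧ displayed(c,s).
Per collector: c1:✓  c2:✓  c3:✓
Every collector in the restrictor has a witness.

True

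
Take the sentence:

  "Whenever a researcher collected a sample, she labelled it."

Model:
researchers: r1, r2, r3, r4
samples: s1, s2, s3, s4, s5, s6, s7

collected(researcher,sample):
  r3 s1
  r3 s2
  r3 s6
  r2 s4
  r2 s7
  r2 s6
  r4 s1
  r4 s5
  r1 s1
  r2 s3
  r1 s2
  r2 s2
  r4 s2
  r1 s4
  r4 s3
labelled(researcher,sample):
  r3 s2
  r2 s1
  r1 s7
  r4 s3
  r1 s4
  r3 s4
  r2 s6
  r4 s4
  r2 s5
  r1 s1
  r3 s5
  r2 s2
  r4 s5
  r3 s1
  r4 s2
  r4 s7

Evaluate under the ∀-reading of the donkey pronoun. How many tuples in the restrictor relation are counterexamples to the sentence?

6

"it" takes "a sample" as antecedent — a donkey pronoun bound across the clause boundary.
Strong reading: for every (r,s) with collected(r,s), labelled(r,s).
Restrictor pairs: (r1,s1) ✓  (r1,s2) ✗  (r1,s4) ✓  (r2,s2) ✓  (r2,s3) ✗  (r2,s4) ✗  (r2,s6) ✓  (r2,s7) ✗  (r3,s1) ✓  (r3,s2) ✓  (r3,s6) ✗  (r4,s1) ✗  (r4,s2) ✓  (r4,s3) ✓  (r4,s5) ✓
Counterexamples (restrictor pairs failing the scope): 6.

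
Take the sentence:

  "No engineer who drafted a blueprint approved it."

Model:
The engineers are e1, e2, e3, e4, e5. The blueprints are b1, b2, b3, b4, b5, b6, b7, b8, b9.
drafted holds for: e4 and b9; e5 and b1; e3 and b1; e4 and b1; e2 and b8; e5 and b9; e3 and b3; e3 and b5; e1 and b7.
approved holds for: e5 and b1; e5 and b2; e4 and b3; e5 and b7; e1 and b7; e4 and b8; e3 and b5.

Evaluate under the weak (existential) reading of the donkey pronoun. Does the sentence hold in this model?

"it" takes "a blueprint" as antecedent — a donkey pronoun bound across the clause boundary.
Truth condition: for no (e,b) with drafted(e,b) does approved(e,b) hold.
Restrictor pairs — does the scope hold? (e1,b7):holds  (e2,b8):fails  (e3,b1):fails  (e3,b3):fails  (e3,b5):holds  (e4,b1):fails  (e4,b9):fails  (e5,b1):holds  (e5,b9):fails
Scope holds for 3 pair(s), so the sentence is false.

False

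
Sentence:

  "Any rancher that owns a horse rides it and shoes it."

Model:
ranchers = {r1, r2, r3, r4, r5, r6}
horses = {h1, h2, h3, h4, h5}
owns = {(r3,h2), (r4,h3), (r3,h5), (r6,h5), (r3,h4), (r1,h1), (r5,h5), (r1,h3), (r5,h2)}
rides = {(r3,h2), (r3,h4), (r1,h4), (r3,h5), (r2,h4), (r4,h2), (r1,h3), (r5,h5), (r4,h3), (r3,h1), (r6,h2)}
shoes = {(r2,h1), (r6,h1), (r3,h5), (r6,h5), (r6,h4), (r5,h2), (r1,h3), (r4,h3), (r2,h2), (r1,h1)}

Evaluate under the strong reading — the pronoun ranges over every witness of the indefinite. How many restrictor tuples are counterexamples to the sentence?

6

"it" takes "a horse" as antecedent — a donkey pronoun bound across the clause boundary.
Strong reading: for every (r,h) with owns(r,h), rides(r,h) ∧ shoes(r,h).
Restrictor pairs: (r1,h1) ✗  (r1,h3) ✓  (r3,h2) ✗  (r3,h4) ✗  (r3,h5) ✓  (r4,h3) ✓  (r5,h2) ✗  (r5,h5) ✗  (r6,h5) ✗
Counterexamples (restrictor pairs failing the scope): 6.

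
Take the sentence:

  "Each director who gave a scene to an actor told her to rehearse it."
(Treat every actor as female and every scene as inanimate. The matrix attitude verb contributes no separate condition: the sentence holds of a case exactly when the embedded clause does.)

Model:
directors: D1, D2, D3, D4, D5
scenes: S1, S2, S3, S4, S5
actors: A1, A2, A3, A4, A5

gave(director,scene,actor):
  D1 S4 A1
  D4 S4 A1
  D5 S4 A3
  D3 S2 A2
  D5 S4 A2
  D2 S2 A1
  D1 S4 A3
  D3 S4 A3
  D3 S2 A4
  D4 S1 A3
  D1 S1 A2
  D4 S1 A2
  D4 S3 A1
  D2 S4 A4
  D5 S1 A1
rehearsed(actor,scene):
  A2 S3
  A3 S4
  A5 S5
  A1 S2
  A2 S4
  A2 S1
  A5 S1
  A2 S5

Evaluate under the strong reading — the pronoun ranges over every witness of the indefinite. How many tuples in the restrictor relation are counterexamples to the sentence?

"her" takes "an actor" as antecedent and "it" takes "a scene"; both are donkey pronouns co-varying with the restrictor.
Strong reading: for every (d,s,a) with gave(d,s,a), rehearsed(a,s).
Restrictor triples: (D1,S1,A2)→rehearsed(A2,S1) ✓  (D1,S4,A1)→rehearsed(A1,S4) ✗  (D1,S4,A3)→rehearsed(A3,S4) ✓  (D2,S2,A1)→rehearsed(A1,S2) ✓  (D2,S4,A4)→rehearsed(A4,S4) ✗  (D3,S2,A2)→rehearsed(A2,S2) ✗  (D3,S2,A4)→rehearsed(A4,S2) ✗  (D3,S4,A3)→rehearsed(A3,S4) ✓  (D4,S1,A2)→rehearsed(A2,S1) ✓  (D4,S1,A3)→rehearsed(A3,S1) ✗  (D4,S3,A1)→rehearsed(A1,S3) ✗  (D4,S4,A1)→rehearsed(A1,S4) ✗  (D5,S1,A1)→rehearsed(A1,S1) ✗  (D5,S4,A2)→rehearsed(A2,S4) ✓  (D5,S4,A3)→rehearsed(A3,S4) ✓
Counterexamples (restrictor triples failing the scope): 8.

8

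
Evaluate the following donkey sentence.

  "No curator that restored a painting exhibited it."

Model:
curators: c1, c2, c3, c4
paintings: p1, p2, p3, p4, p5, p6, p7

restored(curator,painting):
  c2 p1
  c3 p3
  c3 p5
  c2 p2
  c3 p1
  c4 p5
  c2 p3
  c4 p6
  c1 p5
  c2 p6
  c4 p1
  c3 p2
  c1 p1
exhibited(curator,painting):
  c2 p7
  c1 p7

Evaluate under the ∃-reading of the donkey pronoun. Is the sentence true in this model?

"it" takes "a painting" as antecedent — a donkey pronoun bound across the clause boundary.
Truth condition: for no (c,p) with restored(c,p) does exhibited(c,p) hold.
Restrictor pairs — does the scope hold? (c1,p1):fails  (c1,p5):fails  (c2,p1):fails  (c2,p2):fails  (c2,p3):fails  (c2,p6):fails  (c3,p1):fails  (c3,p2):fails  (c3,p3):fails  (c3,p5):fails  (c4,p1):fails  (c4,p5):fails  (c4,p6):fails
Scope holds for no restrictor pair, so the sentence is true.

True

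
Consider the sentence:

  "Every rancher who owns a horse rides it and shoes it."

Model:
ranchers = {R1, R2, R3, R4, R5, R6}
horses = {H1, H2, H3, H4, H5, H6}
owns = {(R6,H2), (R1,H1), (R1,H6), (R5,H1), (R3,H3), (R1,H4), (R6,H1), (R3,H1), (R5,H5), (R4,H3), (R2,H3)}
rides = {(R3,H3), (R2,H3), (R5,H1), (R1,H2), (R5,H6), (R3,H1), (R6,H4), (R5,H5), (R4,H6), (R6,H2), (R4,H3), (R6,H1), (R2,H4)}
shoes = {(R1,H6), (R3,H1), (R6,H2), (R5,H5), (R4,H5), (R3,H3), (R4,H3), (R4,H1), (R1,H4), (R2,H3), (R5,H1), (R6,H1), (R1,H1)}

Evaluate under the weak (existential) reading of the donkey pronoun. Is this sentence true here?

"it" takes "a horse" as antecedent — a donkey pronoun bound across the clause boundary.
Weak reading: every rancher r with some owns-horse has at least one owns-horse h such that rides(r,h) ∧ shoes(r,h).
Per rancher: R1:✗  R2:✓  R3:✓  R4:✓  R5:✓  R6:✓
R1 has no witness among its owns-horses.

False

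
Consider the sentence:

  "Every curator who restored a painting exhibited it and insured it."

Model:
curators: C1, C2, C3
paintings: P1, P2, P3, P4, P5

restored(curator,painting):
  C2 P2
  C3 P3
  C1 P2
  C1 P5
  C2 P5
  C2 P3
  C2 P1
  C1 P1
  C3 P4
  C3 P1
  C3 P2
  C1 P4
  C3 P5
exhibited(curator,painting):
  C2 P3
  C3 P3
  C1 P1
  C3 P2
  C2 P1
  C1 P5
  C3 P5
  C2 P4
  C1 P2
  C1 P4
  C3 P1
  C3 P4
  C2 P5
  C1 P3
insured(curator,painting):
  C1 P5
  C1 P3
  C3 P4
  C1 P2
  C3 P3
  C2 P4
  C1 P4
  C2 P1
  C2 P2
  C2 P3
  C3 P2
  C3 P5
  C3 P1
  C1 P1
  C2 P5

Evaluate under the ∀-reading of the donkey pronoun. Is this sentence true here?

False

"it" takes "a painting" as antecedent — a donkey pronoun bound across the clause boundary.
Strong reading: for every (c,p) with restored(c,p), exhibited(c,p) ∧ insured(c,p).
Restrictor pairs: (C1,P1) ✓  (C1,P2) ✓  (C1,P4) ✓  (C1,P5) ✓  (C2,P1) ✓  (C2,P2) ✗  (C2,P3) ✓  (C2,P5) ✓  (C3,P1) ✓  (C3,P2) ✓  (C3,P3) ✓  (C3,P4) ✓  (C3,P5) ✓
Counterexample: (C2,P2) is in restored but fails the scope.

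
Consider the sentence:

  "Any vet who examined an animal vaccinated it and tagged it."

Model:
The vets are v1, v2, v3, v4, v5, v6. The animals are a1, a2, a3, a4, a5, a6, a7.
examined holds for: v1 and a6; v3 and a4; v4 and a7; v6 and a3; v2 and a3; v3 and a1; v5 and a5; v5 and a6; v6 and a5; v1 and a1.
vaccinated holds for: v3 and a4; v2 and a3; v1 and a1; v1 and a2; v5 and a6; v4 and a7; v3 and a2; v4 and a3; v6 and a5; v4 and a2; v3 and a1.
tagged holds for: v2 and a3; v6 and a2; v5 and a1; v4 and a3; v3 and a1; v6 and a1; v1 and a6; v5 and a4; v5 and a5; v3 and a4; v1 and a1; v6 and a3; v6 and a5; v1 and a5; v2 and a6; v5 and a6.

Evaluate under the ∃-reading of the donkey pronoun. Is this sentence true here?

False

"it" takes "an animal" as antecedent — a donkey pronoun bound across the clause boundary.
Weak reading: every vet v with some examined-animal has at least one examined-animal a such that vaccinated(v,a) ∧ tagged(v,a).
Per vet: v1:✓  v2:✓  v3:✓  v4:✗  v5:✓  v6:✓
v4 has no witness among its examined-animals.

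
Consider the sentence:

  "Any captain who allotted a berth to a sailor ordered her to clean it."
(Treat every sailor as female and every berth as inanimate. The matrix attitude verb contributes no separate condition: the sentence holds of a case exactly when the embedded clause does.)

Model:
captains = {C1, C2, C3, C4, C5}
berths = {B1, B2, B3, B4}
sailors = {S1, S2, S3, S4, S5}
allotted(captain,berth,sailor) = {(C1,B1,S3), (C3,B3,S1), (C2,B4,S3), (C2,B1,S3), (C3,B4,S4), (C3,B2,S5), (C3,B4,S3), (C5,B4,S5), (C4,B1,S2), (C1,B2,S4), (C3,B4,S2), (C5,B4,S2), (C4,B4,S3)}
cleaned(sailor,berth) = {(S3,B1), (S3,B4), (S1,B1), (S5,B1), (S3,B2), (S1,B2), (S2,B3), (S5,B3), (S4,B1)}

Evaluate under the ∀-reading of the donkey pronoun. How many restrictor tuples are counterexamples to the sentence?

"her" takes "a sailor" as antecedent and "it" takes "a berth"; both are donkey pronouns co-varying with the restrictor.
Strong reading: for every (c,b,s) with allotted(c,b,s), cleaned(s,b).
Restrictor triples: (C1,B1,S3)→cleaned(S3,B1) ✓  (C1,B2,S4)→cleaned(S4,B2) ✗  (C2,B1,S3)→cleaned(S3,B1) ✓  (C2,B4,S3)→cleaned(S3,B4) ✓  (C3,B2,S5)→cleaned(S5,B2) ✗  (C3,B3,S1)→cleaned(S1,B3) ✗  (C3,B4,S2)→cleaned(S2,B4) ✗  (C3,B4,S3)→cleaned(S3,B4) ✓  (C3,B4,S4)→cleaned(S4,B4) ✗  (C4,B1,S2)→cleaned(S2,B1) ✗  (C4,B4,S3)→cleaned(S3,B4) ✓  (C5,B4,S2)→cleaned(S2,B4) ✗  (C5,B4,S5)→cleaned(S5,B4) ✗
Counterexamples (restrictor triples failing the scope): 8.

8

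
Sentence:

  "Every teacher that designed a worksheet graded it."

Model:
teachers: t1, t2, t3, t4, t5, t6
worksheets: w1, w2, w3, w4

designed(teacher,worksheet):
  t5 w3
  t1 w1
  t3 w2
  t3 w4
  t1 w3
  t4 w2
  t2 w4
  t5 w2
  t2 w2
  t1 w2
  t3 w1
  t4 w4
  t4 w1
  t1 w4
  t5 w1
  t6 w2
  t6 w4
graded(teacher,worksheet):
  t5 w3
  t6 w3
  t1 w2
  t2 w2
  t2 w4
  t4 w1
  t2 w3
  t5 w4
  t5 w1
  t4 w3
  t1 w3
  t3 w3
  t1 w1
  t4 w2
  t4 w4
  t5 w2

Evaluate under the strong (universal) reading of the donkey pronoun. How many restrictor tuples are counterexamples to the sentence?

6

"it" takes "a worksheet" as antecedent — a donkey pronoun bound across the clause boundary.
Strong reading: for every (t,w) with designed(t,w), graded(t,w).
Restrictor pairs: (t1,w1) ✓  (t1,w2) ✓  (t1,w3) ✓  (t1,w4) ✗  (t2,w2) ✓  (t2,w4) ✓  (t3,w1) ✗  (t3,w2) ✗  (t3,w4) ✗  (t4,w1) ✓  (t4,w2) ✓  (t4,w4) ✓  (t5,w1) ✓  (t5,w2) ✓  (t5,w3) ✓  (t6,w2) ✗  (t6,w4) ✗
Counterexamples (restrictor pairs failing the scope): 6.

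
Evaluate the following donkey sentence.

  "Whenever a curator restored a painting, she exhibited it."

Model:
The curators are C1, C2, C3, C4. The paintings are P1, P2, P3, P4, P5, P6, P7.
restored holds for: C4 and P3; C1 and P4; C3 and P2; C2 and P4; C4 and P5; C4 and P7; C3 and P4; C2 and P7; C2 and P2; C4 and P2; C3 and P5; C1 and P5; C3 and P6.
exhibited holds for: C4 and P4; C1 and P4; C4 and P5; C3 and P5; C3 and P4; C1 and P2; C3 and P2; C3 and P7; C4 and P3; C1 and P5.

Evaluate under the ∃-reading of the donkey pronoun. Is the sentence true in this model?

False

"it" takes "a painting" as antecedent — a donkey pronoun bound across the clause boundary.
Weak reading: every curator c with some restored-painting has at least one restored-painting p such that exhibited(c,p).
Per curator: C1:✓  C2:✗  C3:✓  C4:✓
C2 has no witness among its restored-paintings.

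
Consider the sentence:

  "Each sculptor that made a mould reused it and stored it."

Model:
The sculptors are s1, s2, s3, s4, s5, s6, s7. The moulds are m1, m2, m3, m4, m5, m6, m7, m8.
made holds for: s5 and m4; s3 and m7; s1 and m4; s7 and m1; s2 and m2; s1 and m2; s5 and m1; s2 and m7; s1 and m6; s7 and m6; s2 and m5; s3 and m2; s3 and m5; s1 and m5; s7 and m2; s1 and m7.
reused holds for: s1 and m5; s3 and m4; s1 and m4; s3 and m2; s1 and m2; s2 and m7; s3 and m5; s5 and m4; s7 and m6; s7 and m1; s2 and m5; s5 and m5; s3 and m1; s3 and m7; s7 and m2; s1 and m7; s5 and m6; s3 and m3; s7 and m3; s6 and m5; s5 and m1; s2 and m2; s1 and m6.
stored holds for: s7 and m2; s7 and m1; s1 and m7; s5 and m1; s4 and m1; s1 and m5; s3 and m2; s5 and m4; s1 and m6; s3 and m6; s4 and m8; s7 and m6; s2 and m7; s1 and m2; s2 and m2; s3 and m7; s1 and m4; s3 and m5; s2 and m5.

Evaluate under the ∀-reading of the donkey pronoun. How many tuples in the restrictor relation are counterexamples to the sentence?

"it" takes "a mould" as antecedent — a donkey pronoun bound across the clause boundary.
Strong reading: for every (s,m) with made(s,m), reused(s,m) ∧ stored(s,m).
Restrictor pairs: (s1,m2) ✓  (s1,m4) ✓  (s1,m5) ✓  (s1,m6) ✓  (s1,m7) ✓  (s2,m2) ✓  (s2,m5) ✓  (s2,m7) ✓  (s3,m2) ✓  (s3,m5) ✓  (s3,m7) ✓  (s5,m1) ✓  (s5,m4) ✓  (s7,m1) ✓  (s7,m2) ✓  (s7,m6) ✓
Counterexamples (restrictor pairs failing the scope): 0.

0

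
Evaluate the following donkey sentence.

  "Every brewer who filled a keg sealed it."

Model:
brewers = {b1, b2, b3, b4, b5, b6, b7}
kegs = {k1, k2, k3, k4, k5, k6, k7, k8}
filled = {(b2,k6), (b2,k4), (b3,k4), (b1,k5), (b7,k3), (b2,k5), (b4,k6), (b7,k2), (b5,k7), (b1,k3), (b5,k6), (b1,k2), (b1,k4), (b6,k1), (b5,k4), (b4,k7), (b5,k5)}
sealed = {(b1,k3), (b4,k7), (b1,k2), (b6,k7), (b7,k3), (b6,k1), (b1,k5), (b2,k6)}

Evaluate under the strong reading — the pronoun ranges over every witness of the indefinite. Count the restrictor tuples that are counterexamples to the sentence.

10

"it" takes "a keg" as antecedent — a donkey pronoun bound across the clause boundary.
Strong reading: for every (b,k) with filled(b,k), sealed(b,k).
Restrictor pairs: (b1,k2) ✓  (b1,k3) ✓  (b1,k4) ✗  (b1,k5) ✓  (b2,k4) ✗  (b2,k5) ✗  (b2,k6) ✓  (b3,k4) ✗  (b4,k6) ✗  (b4,k7) ✓  (b5,k4) ✗  (b5,k5) ✗  (b5,k6) ✗  (b5,k7) ✗  (b6,k1) ✓  (b7,k2) ✗  (b7,k3) ✓
Counterexamples (restrictor pairs failing the scope): 10.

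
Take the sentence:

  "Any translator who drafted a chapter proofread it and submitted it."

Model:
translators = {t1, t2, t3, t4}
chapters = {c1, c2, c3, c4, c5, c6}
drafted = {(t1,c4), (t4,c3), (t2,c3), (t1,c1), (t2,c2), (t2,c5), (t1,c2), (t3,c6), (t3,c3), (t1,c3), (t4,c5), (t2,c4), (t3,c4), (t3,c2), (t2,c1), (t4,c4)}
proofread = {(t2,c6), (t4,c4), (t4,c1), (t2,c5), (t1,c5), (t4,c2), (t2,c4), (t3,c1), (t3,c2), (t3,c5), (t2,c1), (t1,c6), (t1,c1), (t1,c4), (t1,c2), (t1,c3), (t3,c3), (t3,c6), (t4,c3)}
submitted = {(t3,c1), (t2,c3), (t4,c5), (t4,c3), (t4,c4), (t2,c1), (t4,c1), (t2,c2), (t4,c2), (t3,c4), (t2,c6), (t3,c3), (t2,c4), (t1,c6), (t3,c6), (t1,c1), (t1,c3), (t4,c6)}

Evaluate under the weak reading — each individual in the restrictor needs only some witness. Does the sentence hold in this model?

True

"it" takes "a chapter" as antecedent — a donkey pronoun bound across the clause boundary.
Weak reading: every translator t with some drafted-chapter has at least one drafted-chapter c such that proofread(t,c) ∧ submitted(t,c).
Per translator: t1:✓  t2:✓  t3:✓  t4:✓
Every translator in the restrictor has a witness.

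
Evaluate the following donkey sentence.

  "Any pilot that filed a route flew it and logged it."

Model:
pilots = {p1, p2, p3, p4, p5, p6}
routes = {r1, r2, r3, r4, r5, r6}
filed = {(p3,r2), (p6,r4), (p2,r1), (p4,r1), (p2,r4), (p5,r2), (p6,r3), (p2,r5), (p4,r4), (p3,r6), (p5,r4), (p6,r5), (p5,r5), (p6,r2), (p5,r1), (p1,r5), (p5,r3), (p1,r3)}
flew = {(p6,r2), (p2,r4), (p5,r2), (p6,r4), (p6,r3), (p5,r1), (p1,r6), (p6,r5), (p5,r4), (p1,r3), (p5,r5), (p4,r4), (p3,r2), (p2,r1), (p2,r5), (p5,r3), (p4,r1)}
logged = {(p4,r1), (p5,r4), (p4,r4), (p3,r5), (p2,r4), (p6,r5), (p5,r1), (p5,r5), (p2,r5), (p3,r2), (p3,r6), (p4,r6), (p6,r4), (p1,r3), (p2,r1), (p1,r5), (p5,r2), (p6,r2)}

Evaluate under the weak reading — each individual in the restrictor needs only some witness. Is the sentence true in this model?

"it" takes "a route" as antecedent — a donkey pronoun bound across the clause boundary.
Weak reading: every pilot p with some filed-route has at least one filed-route r such that flew(p,r) ∧ logged(p,r).
Per pilot: p1:✓  p2:✓  p3:✓  p4:✓  p5:✓  p6:✓
Every pilot in the restrictor has a witness.

True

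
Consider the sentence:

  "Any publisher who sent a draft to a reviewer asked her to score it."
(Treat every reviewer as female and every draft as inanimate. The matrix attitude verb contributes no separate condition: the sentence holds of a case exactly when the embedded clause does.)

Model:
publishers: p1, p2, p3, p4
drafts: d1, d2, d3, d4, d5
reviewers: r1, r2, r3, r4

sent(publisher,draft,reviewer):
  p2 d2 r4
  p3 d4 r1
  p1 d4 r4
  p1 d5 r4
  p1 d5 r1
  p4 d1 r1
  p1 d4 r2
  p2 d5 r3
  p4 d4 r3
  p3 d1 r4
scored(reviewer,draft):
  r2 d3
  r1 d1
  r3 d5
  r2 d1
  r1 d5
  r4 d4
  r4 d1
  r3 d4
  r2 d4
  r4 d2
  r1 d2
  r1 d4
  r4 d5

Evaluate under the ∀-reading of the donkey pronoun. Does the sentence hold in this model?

True

"her" takes "a reviewer" as antecedent and "it" takes "a draft"; both are donkey pronouns co-varying with the restrictor.
Strong reading: for every (p,d,r) with sent(p,d,r), scored(r,d).
Restrictor triples: (p1,d4,r2)→scored(r2,d4) ✓  (p1,d4,r4)→scored(r4,d4) ✓  (p1,d5,r1)→scored(r1,d5) ✓  (p1,d5,r4)→scored(r4,d5) ✓  (p2,d2,r4)→scored(r4,d2) ✓  (p2,d5,r3)→scored(r3,d5) ✓  (p3,d1,r4)→scored(r4,d1) ✓  (p3,d4,r1)→scored(r1,d4) ✓  (p4,d1,r1)→scored(r1,d1) ✓  (p4,d4,r3)→scored(r3,d4) ✓
Every restrictor triple satisfies the scope.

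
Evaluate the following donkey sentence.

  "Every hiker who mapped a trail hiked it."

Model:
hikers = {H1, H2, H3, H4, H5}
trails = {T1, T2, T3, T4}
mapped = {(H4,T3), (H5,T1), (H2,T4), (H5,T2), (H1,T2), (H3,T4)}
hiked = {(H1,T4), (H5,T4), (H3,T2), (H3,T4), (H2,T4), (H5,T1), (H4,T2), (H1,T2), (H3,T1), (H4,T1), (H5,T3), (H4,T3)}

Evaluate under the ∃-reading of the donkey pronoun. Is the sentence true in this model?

"it" takes "a trail" as antecedent — a donkey pronoun bound across the clause boundary.
Weak reading: every hiker h with some mapped-trail has at least one mapped-trail t such that hiked(h,t).
Per hiker: H1:✓  H2:✓  H3:✓  H4:✓  H5:✓
Every hiker in the restrictor has a witness.

True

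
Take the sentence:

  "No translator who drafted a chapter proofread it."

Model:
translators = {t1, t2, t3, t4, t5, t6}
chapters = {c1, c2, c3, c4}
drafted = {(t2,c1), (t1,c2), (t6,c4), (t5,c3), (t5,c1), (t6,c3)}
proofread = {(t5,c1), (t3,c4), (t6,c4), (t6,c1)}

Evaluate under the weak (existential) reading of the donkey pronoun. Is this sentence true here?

"it" takes "a chapter" as antecedent — a donkey pronoun bound across the clause boundary.
Truth condition: for no (t,c) with drafted(t,c) does proofread(t,c) hold.
Restrictor pairs — does the scope hold? (t1,c2):fails  (t2,c1):fails  (t5,c1):holds  (t5,c3):fails  (t6,c3):fails  (t6,c4):holds
Scope holds for 2 pair(s), so the sentence is false.

False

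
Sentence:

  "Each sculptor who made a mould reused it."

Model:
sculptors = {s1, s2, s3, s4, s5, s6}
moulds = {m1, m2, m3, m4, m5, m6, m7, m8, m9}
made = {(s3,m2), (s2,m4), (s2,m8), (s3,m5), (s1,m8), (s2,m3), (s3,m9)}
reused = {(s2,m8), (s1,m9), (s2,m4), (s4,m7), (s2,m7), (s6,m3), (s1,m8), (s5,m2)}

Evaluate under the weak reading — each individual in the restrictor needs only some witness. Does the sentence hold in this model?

False

"it" takes "a mould" as antecedent — a donkey pronoun bound across the clause boundary.
Weak reading: every sculptor s with some made-mould has at least one made-mould m such that reused(s,m).
Per sculptor: s1:✓  s2:✓  s3:✗
s3 has no witness among its made-moulds.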